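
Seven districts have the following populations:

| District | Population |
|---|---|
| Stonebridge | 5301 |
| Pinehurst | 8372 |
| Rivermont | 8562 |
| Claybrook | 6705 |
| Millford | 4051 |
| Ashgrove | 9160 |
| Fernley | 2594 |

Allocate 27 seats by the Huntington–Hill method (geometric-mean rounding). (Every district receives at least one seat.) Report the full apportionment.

With divisor 1663: modified quotas Stonebridge 3.188, Pinehurst 5.034, Rivermont 5.149, Claybrook 4.032, Millford 2.436, Ashgrove 5.508, Fernley 1.560.
Geometric-mean thresholds: Stonebridge √(3·4)=3.464, Pinehurst √(5·6)=5.477, Rivermont √(5·6)=5.477, Claybrook √(4·5)=4.472, Millford √(2·3)=2.449, Ashgrove √(5·6)=5.477, Fernley √(1·2)=1.414.
Each quota rounded against its threshold gives Stonebridge 3, Pinehurst 5, Rivermont 5, Claybrook 4, Millford 2, Ashgrove 6, Fernley 2 (total 27).

Stonebridge 3, Pinehurst 5, Rivermont 5, Claybrook 4, Millford 2, Ashgrove 6, Fernley 2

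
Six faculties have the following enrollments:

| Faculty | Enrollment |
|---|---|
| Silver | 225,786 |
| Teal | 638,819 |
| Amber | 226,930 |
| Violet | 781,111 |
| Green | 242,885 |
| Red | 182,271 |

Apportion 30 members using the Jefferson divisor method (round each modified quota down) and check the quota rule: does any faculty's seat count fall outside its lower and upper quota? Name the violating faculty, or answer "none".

Standard quotas: Silver 2.948, Teal 8.340, Amber 2.963, Violet 10.198, Green 3.171, Red 2.380.
Jefferson allocation: Silver 3, Teal 8, Amber 3, Violet 11, Green 3, Red 2.
Every allocation lies between the lower and upper quota.

none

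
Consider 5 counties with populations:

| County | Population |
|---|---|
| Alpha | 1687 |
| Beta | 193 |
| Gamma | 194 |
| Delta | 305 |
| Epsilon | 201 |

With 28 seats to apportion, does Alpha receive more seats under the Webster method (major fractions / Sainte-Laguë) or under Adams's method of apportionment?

Webster: Alpha 19, Beta 2, Gamma 2, Delta 3, Epsilon 2.
Adams: Alpha 17, Beta 2, Gamma 2, Delta 4, Epsilon 3.
Alpha gets 19 under Webster and 17 under Adams.

Webster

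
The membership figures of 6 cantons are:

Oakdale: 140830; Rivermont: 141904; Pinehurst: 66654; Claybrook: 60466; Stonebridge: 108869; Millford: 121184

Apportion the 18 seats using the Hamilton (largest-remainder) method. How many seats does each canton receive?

Oakdale 4; Rivermont 4; Pinehurst 2; Claybrook 2; Stonebridge 3; Millford 3

Total 639907; standard divisor 639907/18 ≈ 35550.389.
Standard quotas: Oakdale 3.9614, Rivermont 3.9916, Pinehurst 1.8749, Claybrook 1.7009, Stonebridge 3.0624, Millford 3.4088.
Lower quotas: Oakdale 3, Rivermont 3, Pinehurst 1, Claybrook 1, Stonebridge 3, Millford 3 (sum 14, leaving 4 seats).
Remainders in descending order: Rivermont 0.9916, Oakdale 0.9614, Pinehurst 0.8749, Claybrook 0.7009, Millford 0.4088, Stonebridge 0.0624.
The surplus seats go to Rivermont, Oakdale, Pinehurst, Claybrook.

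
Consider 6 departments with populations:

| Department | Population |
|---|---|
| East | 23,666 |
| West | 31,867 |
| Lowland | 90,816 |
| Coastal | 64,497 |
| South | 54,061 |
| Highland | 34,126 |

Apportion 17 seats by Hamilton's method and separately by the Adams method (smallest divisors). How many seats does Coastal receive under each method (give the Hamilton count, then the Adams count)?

Hamilton: East 1, West 2, Lowland 5, Coastal 4, South 3, Highland 2.
Adams: East 2, West 2, Lowland 5, Coastal 3, South 3, Highland 2.
Coastal gets 4 under Hamilton and 3 under Adams.

4 and 3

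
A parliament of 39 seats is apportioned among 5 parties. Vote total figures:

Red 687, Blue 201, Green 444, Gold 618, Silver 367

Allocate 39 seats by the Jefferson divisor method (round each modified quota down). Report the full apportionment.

Red=12, Blue=3, Green=7, Gold=11, Silver=6

Standard divisor 2317/39 ≈ 59.41; standard quotas: Red 11.564, Blue 3.383, Green 7.473, Gold 10.402, Silver 6.177.
Rounding down gives 11, 3, 7, 10, 6 = 37 seats, so the divisor must be adjusted.
With modified divisor 56: modified quotas Red 12.268, Blue 3.589, Green 7.929, Gold 11.036, Silver 6.554.
Rounding down: Red 12, Blue 3, Green 7, Gold 11, Silver 6 (total 39).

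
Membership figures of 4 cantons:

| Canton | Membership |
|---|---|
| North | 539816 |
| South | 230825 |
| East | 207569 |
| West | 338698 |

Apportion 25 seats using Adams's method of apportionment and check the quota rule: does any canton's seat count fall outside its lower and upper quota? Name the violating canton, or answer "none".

none

Standard quotas: North 10.248, South 4.382, East 3.940, West 6.430.
Adams allocation: North 10, South 5, East 4, West 6.
Every allocation lies between the lower and upper quota.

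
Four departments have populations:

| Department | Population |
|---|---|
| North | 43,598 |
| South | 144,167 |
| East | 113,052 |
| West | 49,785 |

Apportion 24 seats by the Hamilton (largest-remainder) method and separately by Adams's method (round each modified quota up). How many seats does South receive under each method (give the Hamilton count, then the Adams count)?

10 and 9

Hamilton: North 3, South 10, East 8, West 3.
Adams: North 3, South 9, East 8, West 4.
South gets 10 under Hamilton and 9 under Adams.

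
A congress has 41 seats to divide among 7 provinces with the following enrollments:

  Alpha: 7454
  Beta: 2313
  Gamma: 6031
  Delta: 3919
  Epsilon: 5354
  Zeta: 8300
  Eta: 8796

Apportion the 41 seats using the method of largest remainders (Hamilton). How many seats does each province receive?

Alpha: 7; Beta: 2; Gamma: 6; Delta: 4; Epsilon: 5; Zeta: 8; Eta: 9

Standard divisor: 42167 ÷ 41 ≈ 1028.463.
Standard quotas: Alpha 7.2477, Beta 2.2490, Gamma 5.8641, Delta 3.8105, Epsilon 5.2058, Zeta 8.0703, Eta 8.5526.
Lower quotas: Alpha 7, Beta 2, Gamma 5, Delta 3, Epsilon 5, Zeta 8, Eta 8 (sum 38, leaving 3 seats).
Remainders in descending order: Gamma 0.8641, Delta 0.8105, Eta 0.5526, Beta 0.2490, Alpha 0.2477, Epsilon 0.2058, Zeta 0.0703.
Largest remainders: Gamma, Delta, Eta receive the extra seats.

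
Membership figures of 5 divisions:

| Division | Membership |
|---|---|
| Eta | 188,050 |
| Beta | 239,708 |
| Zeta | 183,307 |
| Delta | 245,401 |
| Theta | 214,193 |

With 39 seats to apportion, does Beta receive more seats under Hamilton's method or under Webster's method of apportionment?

Hamilton: Eta 7, Beta 9, Zeta 6, Delta 9, Theta 8.
Webster: Eta 7, Beta 8, Zeta 7, Delta 9, Theta 8.
Beta gets 9 under Hamilton and 8 under Webster.

Hamilton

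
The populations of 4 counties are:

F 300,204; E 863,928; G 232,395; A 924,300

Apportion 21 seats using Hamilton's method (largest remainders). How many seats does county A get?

Total 2320827; standard divisor 2320827/21 ≈ 110515.571.
Standard quotas: F 2.7164, E 7.8173, G 2.1028, A 8.3635.
Lower quotas: F 2, E 7, G 2, A 8 (sum 19, leaving 2 seats).
Remainders in descending order: E 0.8173, F 0.7164, A 0.3635, G 0.1028.
Largest remainders: E, F receive the extra seats.
A receives 8.

8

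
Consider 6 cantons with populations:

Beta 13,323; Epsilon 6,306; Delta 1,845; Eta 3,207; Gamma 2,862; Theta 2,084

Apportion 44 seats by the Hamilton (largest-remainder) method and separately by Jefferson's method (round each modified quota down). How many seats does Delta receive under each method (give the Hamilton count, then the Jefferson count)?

Hamilton: Beta 20, Epsilon 9, Delta 3, Eta 5, Gamma 4, Theta 3.
Jefferson: Beta 21, Epsilon 9, Delta 2, Eta 5, Gamma 4, Theta 3.
Delta gets 3 under Hamilton and 2 under Jefferson.

3 and 2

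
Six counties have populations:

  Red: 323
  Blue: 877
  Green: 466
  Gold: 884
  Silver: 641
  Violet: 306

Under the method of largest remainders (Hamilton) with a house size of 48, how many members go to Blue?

The standard divisor is 3497/48 ≈ 72.854.
Standard quotas: Red 4.434, Blue 12.038, Green 6.396, Gold 12.134, Silver 8.798, Violet 4.200.
Lower quotas: Red 4, Blue 12, Green 6, Gold 12, Silver 8, Violet 4 (sum 46, leaving 2 seats).
Remainders in descending order: Silver 0.798, Red 0.434, Green 0.396, Violet 0.200, Gold 0.134, Blue 0.038.
The surplus seats go to Silver, Red.
Blue receives 12.

12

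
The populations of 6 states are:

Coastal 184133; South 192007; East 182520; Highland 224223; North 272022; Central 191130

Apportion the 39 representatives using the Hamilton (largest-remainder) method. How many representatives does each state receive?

Coastal 6; South 6; East 6; Highland 7; North 8; Central 6

Total 1246035; standard divisor 1246035/39 ≈ 31949.615.
Standard quotas: Coastal 5.7632, South 6.0097, East 5.7127, Highland 7.0180, North 8.5141, Central 5.9822.
Lower quotas: Coastal 5, South 6, East 5, Highland 7, North 8, Central 5 (sum 36, leaving 3 seats).
Remainders in descending order: Central 0.9822, Coastal 0.7632, East 0.7127, North 0.5141, Highland 0.0180, South 0.0097.
Largest remainders: Central, Coastal, East receive the extra seats.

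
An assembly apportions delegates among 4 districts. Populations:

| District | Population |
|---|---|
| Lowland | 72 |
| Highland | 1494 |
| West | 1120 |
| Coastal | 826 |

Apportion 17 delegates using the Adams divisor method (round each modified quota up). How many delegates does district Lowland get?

1

Standard divisor 3512/17 ≈ 206.588; standard quotas: Lowland 0.349, Highland 7.232, West 5.421, Coastal 3.998.
Rounding up gives 1, 8, 6, 4 = 19 seats, so the divisor must be adjusted.
With modified divisor 240: modified quotas Lowland 0.300, Highland 6.225, West 4.667, Coastal 3.442.
Rounding up: Lowland 1, Highland 7, West 5, Coastal 4 (total 17).
Lowland receives 1.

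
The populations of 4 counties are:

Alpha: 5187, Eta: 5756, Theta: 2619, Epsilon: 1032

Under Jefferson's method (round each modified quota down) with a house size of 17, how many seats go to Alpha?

Standard divisor 14594/17 ≈ 858.471; standard quotas: Alpha 6.042, Eta 6.705, Theta 3.051, Epsilon 1.202.
Rounding down gives 6, 6, 3, 1 = 16 seats, so the divisor must be adjusted.
With modified divisor 800: modified quotas Alpha 6.484, Eta 7.195, Theta 3.274, Epsilon 1.290.
Rounding down: Alpha 6, Eta 7, Theta 3, Epsilon 1 (total 17).
Alpha receives 6.

6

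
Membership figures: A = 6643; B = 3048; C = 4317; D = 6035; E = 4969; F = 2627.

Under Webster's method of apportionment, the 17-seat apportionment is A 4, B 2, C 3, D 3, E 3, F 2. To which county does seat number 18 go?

D

Priority for the next seat is population ÷ (current seats + 0.5).
Priorities: A 1476.222, B 1219.200, C 1233.429, D 1724.286, E 1419.714, F 1050.800.
Highest priority: D.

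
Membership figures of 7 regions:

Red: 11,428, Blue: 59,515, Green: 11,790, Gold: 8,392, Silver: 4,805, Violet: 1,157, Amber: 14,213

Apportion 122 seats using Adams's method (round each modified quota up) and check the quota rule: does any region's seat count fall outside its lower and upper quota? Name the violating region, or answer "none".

Standard quotas: Red 12.527, Blue 65.237, Green 12.923, Gold 9.199, Silver 5.267, Violet 1.268, Amber 15.579.
Adams allocation: Red 13, Blue 63, Green 13, Gold 9, Silver 6, Violet 2, Amber 16.
Blue has quota 65.237 (lower 65, upper 66) but receives 63 — outside the quota interval.

Blue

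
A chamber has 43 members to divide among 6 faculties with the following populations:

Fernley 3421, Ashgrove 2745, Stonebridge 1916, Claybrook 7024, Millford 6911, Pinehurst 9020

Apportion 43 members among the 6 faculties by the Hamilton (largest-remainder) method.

Total 31037; standard divisor 31037/43 ≈ 721.791.
Standard quotas: Fernley 4.7396, Ashgrove 3.8030, Stonebridge 2.6545, Claybrook 9.7314, Millford 9.5748, Pinehurst 12.4967.
Lower quotas: Fernley 4, Ashgrove 3, Stonebridge 2, Claybrook 9, Millford 9, Pinehurst 12 (sum 39, leaving 4 seats).
Remainders in descending order: Ashgrove 0.8030, Fernley 0.7396, Claybrook 0.7314, Stonebridge 0.6545, Millford 0.5748, Pinehurst 0.4967.
The surplus seats go to Ashgrove, Fernley, Claybrook, Stonebridge.

Fernley=5, Ashgrove=4, Stonebridge=3, Claybrook=10, Millford=9, Pinehurst=12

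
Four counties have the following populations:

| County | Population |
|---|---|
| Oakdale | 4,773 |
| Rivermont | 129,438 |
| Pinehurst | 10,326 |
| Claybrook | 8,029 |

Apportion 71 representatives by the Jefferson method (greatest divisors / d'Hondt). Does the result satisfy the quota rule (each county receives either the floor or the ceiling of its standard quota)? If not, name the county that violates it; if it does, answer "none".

Rivermont

Standard quotas: Oakdale 2.221, Rivermont 60.237, Pinehurst 4.805, Claybrook 3.736.
Jefferson allocation: Oakdale 2, Rivermont 62, Pinehurst 4, Claybrook 3.
Rivermont has quota 60.237 (lower 60, upper 61) but receives 62 — outside the quota interval.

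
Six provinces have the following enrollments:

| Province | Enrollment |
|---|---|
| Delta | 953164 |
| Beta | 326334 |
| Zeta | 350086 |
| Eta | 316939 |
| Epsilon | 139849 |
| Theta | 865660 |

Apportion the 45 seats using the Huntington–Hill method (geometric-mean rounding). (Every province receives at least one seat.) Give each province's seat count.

Delta 15; Beta 5; Zeta 5; Eta 5; Epsilon 2; Theta 13

With divisor 64971: modified quotas Delta 14.671, Beta 5.023, Zeta 5.388, Eta 4.878, Epsilon 2.152, Theta 13.324.
Geometric-mean thresholds: Delta √(14·15)=14.491, Beta √(5·6)=5.477, Zeta √(5·6)=5.477, Eta √(4·5)=4.472, Epsilon √(2·3)=2.449, Theta √(13·14)=13.491.
Each quota rounded against its threshold gives Delta 15, Beta 5, Zeta 5, Eta 5, Epsilon 2, Theta 13 (total 45).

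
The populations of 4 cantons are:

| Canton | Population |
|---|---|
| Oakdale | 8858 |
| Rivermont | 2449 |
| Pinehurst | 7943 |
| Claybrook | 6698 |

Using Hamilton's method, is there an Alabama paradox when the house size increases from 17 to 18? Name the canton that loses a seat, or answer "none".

none

At 17 seats: Oakdale 6, Rivermont 2, Pinehurst 5, Claybrook 4.
At 18 seats: Oakdale 6, Rivermont 2, Pinehurst 5, Claybrook 5.
No canton's allocation decreased.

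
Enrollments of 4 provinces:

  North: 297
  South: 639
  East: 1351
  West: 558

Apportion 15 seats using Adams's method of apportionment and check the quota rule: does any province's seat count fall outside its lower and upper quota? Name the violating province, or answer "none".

none

Standard quotas: North 1.566, South 3.369, East 7.123, West 2.942.
Adams allocation: North 2, South 3, East 7, West 3.
Every allocation lies between the lower and upper quota.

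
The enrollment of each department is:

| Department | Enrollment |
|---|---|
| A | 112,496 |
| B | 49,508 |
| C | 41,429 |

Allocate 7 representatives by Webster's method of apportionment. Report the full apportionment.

A: 4; B: 2; C: 1

Standard divisor 203433/7 ≈ 29061.857; standard quotas: A 3.871, B 1.704, C 1.426.
Rounding to the nearest integer gives A 4, B 2, C 1 — total 7, matching the house size, so no adjustment is needed.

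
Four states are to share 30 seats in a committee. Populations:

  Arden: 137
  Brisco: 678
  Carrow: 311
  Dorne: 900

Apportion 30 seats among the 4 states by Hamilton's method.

Arden: 2; Brisco: 10; Carrow: 5; Dorne: 13

Standard divisor: 2026 ÷ 30 ≈ 67.533.
Standard quotas: Arden 2.029, Brisco 10.039, Carrow 4.605, Dorne 13.327.
Lower quotas: Arden 2, Brisco 10, Carrow 4, Dorne 13 (sum 29, leaving 1 seat).
Remainders in descending order: Carrow 0.605, Dorne 0.327, Brisco 0.039, Arden 0.029.
Largest remainder: Carrow receives the extra seat.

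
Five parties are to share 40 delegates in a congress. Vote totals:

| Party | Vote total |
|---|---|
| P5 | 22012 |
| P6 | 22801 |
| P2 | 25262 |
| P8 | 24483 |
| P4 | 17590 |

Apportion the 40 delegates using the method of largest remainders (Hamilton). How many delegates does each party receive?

Total 112148; standard divisor 112148/40 ≈ 2803.7.
Standard quotas: P5 7.8511, P6 8.1325, P2 9.0102, P8 8.7324, P4 6.2739.
Lower quotas: P5 7, P6 8, P2 9, P8 8, P4 6 (sum 38, leaving 2 seats).
Remainders in descending order: P5 0.8511, P8 0.7324, P4 0.2739, P6 0.1325, P2 0.0102.
The surplus seats go to P5, P8.

P5 8; P6 8; P2 9; P8 9; P4 6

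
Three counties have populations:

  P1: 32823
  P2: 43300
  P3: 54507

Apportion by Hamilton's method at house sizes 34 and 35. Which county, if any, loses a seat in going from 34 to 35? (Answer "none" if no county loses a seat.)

At 34 seats: P1 9, P2 11, P3 14.
At 35 seats: P1 9, P2 11, P3 15.
No county's allocation decreased.

none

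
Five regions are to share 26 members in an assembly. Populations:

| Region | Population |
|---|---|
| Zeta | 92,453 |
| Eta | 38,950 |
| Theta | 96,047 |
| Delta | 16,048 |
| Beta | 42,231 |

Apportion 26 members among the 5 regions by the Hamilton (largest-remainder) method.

Zeta=8, Eta=4, Theta=9, Delta=1, Beta=4

Total 285729; standard divisor 285729/26 ≈ 10989.577.
Standard quotas: Zeta 8.4128, Eta 3.5443, Theta 8.7398, Delta 1.4603, Beta 3.8428.
Lower quotas: Zeta 8, Eta 3, Theta 8, Delta 1, Beta 3 (sum 23, leaving 3 seats).
Remainders in descending order: Beta 0.8428, Theta 0.7398, Eta 0.5443, Delta 0.4603, Zeta 0.4128.
Largest remainders: Beta, Theta, Eta receive the extra seats.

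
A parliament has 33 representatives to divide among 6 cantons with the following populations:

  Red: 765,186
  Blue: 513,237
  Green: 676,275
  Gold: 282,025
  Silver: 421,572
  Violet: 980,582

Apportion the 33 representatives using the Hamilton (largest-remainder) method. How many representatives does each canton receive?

Red 7, Blue 5, Green 6, Gold 2, Silver 4, Violet 9

The standard divisor is 3638877/33 = 110269.
Standard quotas: Red 6.9393, Blue 4.6544, Green 6.1330, Gold 2.5576, Silver 3.8231, Violet 8.8926.
Lower quotas: Red 6, Blue 4, Green 6, Gold 2, Silver 3, Violet 8 (sum 29, leaving 4 seats).
Remainders in descending order: Red 0.9393, Violet 0.8926, Silver 0.8231, Blue 0.6544, Gold 0.5576, Green 0.1330.
Largest remainders: Red, Violet, Silver, Blue receive the extra seats.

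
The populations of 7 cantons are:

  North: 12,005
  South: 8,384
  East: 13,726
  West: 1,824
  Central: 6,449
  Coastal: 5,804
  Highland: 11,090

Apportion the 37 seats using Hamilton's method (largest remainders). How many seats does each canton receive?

Total 59282; standard divisor 59282/37 ≈ 1602.216.
Standard quotas: North 7.4927, South 5.2328, East 8.5669, West 1.1384, Central 4.0250, Coastal 3.6225, Highland 6.9217.
Lower quotas: North 7, South 5, East 8, West 1, Central 4, Coastal 3, Highland 6 (sum 34, leaving 3 seats).
Remainders in descending order: Highland 0.9217, Coastal 0.6225, East 0.5669, North 0.4927, South 0.2328, West 0.1384, Central 0.0250.
The surplus seats go to Highland, Coastal, East.

North 7, South 5, East 9, West 1, Central 4, Coastal 4, Highland 7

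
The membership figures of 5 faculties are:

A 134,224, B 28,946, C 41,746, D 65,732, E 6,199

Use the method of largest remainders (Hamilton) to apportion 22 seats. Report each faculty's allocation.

A 11, B 2, C 3, D 5, E 1

The standard divisor is 276847/22 ≈ 12583.955.
Standard quotas: A 10.6663, B 2.3002, C 3.3174, D 5.2235, E 0.4926.
Lower quotas: A 10, B 2, C 3, D 5, E 0 (sum 20, leaving 2 seats).
Remainders in descending order: A 0.6663, E 0.4926, C 0.3174, B 0.3002, D 0.2235.
Largest remainders: A, E receive the extra seats.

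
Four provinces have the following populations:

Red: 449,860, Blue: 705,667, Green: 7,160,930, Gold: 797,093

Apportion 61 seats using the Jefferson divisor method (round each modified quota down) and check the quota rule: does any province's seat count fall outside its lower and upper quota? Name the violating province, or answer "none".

Green

Standard quotas: Red 3.011, Blue 4.723, Green 47.930, Gold 5.335.
Jefferson allocation: Red 3, Blue 4, Green 49, Gold 5.
Green has quota 47.930 (lower 47, upper 48) but receives 49 — outside the quota interval.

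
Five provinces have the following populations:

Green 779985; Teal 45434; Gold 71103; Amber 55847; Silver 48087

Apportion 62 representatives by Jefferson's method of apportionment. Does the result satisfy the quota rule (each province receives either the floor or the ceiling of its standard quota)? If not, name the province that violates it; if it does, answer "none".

Green

Standard quotas: Green 48.337, Teal 2.816, Gold 4.406, Amber 3.461, Silver 2.980.
Jefferson allocation: Green 50, Teal 2, Gold 4, Amber 3, Silver 3.
Green has quota 48.337 (lower 48, upper 49) but receives 50 — outside the quota interval.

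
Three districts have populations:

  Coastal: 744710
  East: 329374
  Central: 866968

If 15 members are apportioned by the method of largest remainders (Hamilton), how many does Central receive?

Standard divisor: 1941052 ÷ 15 ≈ 129403.467.
Standard quotas: Coastal 5.7549, East 2.5453, Central 6.6997.
Lower quotas: Coastal 5, East 2, Central 6 (sum 13, leaving 2 seats).
Remainders in descending order: Coastal 0.7549, Central 0.6997, East 0.5453.
Largest remainders: Coastal, Central receive the extra seats.
Central receives 7.

7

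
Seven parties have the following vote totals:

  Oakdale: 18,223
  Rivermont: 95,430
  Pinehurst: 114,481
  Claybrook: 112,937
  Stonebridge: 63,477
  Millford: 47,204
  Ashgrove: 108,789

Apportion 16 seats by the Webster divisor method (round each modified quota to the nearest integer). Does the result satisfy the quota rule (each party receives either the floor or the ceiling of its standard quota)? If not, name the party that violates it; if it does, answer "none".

Standard quotas: Oakdale 0.520, Rivermont 2.724, Pinehurst 3.268, Claybrook 3.224, Stonebridge 1.812, Millford 1.347, Ashgrove 3.105.
Webster allocation: Oakdale 1, Rivermont 3, Pinehurst 3, Claybrook 3, Stonebridge 2, Millford 1, Ashgrove 3.
Every allocation lies between the lower and upper quota.

none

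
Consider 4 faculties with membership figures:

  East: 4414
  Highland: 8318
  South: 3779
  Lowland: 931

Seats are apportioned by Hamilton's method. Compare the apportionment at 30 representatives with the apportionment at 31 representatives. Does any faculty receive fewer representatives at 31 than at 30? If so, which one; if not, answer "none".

At 30 seats: East 8, Highland 14, South 6, Lowland 2.
At 31 seats: East 8, Highland 15, South 7, Lowland 1.
Lowland drops from 2 to 1.

Lowland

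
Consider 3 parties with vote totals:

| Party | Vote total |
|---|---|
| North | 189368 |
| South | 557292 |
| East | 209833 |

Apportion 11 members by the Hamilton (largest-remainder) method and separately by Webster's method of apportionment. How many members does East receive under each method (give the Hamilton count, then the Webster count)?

3 and 2

Hamilton: North 2, South 6, East 3.
Webster: North 2, South 7, East 2.
East gets 3 under Hamilton and 2 under Webster.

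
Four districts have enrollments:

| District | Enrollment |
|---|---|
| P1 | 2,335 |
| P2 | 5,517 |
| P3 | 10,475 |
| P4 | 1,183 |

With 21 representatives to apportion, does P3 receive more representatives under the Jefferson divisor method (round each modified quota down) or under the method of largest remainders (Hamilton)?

Jefferson

Jefferson: P1 2, P2 6, P3 12, P4 1.
Hamilton: P1 3, P2 6, P3 11, P4 1.
P3 gets 12 under Jefferson and 11 under Hamilton.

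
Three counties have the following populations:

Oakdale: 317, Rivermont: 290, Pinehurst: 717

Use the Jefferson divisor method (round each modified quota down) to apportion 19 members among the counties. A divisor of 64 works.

With modified divisor 64: modified quotas Oakdale 4.953, Rivermont 4.531, Pinehurst 11.203.
Rounding down: Oakdale 4, Rivermont 4, Pinehurst 11 (total 19).

Oakdale 4, Rivermont 4, Pinehurst 11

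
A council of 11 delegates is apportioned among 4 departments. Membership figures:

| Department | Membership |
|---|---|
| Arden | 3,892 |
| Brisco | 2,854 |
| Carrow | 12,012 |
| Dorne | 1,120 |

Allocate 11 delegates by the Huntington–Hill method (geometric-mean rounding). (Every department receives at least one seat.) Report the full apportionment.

Arden 2, Brisco 2, Carrow 6, Dorne 1

With divisor 1936: modified quotas Arden 2.010, Brisco 1.474, Carrow 6.205, Dorne 0.579.
Geometric-mean thresholds: Arden √(2·3)=2.449, Brisco √(1·2)=1.414, Carrow √(6·7)=6.481, Dorne (min 1).
Each quota rounded against its threshold gives Arden 2, Brisco 2, Carrow 6, Dorne 1 (total 11).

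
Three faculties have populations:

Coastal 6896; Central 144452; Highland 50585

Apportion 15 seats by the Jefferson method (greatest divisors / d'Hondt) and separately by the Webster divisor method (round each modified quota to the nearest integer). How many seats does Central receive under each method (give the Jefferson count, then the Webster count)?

11 and 10

Jefferson: Coastal 0, Central 11, Highland 4.
Webster: Coastal 1, Central 10, Highland 4.
Central gets 11 under Jefferson and 10 under Webster.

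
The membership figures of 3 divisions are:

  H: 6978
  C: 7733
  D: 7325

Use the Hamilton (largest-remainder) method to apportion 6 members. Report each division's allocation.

H 2; C 2; D 2

The standard divisor is 22036/6 ≈ 3672.667.
Standard quotas: H 1.9000, C 2.1056, D 1.9945.
Lower quotas: H 1, C 2, D 1 (sum 4, leaving 2 seats).
Remainders in descending order: D 0.9945, H 0.9000, C 0.1056.
Largest remainders: D, H receive the extra seats.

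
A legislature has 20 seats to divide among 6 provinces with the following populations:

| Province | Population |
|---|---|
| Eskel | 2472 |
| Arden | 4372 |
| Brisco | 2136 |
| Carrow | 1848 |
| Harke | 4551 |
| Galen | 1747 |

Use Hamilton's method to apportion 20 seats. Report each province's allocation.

Total 17126; standard divisor 17126/20 ≈ 856.3.
Standard quotas: Eskel 2.887, Arden 5.106, Brisco 2.494, Carrow 2.158, Harke 5.315, Galen 2.040.
Lower quotas: Eskel 2, Arden 5, Brisco 2, Carrow 2, Harke 5, Galen 2 (sum 18, leaving 2 seats).
Remainders in descending order: Eskel 0.887, Brisco 0.494, Harke 0.315, Carrow 0.158, Arden 0.106, Galen 0.040.
Largest remainders: Eskel, Brisco receive the extra seats.

Eskel: 3, Arden: 5, Brisco: 3, Carrow: 2, Harke: 5, Galen: 2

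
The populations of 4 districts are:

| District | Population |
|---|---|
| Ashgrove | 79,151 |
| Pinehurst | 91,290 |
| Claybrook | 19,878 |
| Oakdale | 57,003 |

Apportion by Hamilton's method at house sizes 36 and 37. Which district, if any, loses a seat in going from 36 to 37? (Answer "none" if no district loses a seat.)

At 36 seats: Ashgrove 12, Pinehurst 13, Claybrook 3, Oakdale 8.
At 37 seats: Ashgrove 12, Pinehurst 14, Claybrook 3, Oakdale 8.
No district's allocation decreased.

none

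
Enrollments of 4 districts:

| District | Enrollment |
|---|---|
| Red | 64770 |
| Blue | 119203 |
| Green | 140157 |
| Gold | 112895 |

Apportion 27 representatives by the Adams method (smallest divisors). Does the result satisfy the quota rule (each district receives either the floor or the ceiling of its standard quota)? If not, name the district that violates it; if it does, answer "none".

none

Standard quotas: Red 4.002, Blue 7.365, Green 8.659, Gold 6.975.
Adams allocation: Red 4, Blue 7, Green 9, Gold 7.
Every allocation lies between the lower and upper quota.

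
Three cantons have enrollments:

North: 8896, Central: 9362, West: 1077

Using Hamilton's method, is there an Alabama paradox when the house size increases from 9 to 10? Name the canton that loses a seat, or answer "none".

West

At 9 seats: North 4, Central 4, West 1.
At 10 seats: North 5, Central 5, West 0.
West drops from 1 to 0.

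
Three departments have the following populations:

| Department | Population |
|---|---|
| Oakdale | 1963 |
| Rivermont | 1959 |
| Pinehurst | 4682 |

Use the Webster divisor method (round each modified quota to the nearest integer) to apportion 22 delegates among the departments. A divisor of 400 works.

With modified divisor 400: modified quotas Oakdale 4.907, Rivermont 4.897, Pinehurst 11.705.
Rounding to the nearest integer: Oakdale 5, Rivermont 5, Pinehurst 12 (total 22).

Oakdale 5, Rivermont 5, Pinehurst 12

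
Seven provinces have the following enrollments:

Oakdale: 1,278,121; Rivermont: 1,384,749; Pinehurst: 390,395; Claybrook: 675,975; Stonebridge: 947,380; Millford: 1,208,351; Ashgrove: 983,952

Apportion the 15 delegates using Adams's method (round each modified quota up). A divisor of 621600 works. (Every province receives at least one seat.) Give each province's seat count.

With modified divisor 621600: modified quotas Oakdale 2.056, Rivermont 2.228, Pinehurst 0.628, Claybrook 1.087, Stonebridge 1.524, Millford 1.944, Ashgrove 1.583.
Rounding up: Oakdale 3, Rivermont 3, Pinehurst 1, Claybrook 2, Stonebridge 2, Millford 2, Ashgrove 2 (total 15).

Oakdale 3, Rivermont 3, Pinehurst 1, Claybrook 2, Stonebridge 2, Millford 2, Ashgrove 2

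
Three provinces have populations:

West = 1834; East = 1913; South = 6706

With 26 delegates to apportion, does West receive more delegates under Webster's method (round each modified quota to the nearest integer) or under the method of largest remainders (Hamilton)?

Webster: West 5, East 5, South 16.
Hamilton: West 4, East 5, South 17.
West gets 5 under Webster and 4 under Hamilton.

Webster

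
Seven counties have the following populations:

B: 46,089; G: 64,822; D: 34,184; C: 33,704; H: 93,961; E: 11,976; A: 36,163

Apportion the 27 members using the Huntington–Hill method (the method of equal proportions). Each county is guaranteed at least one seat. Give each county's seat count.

B 4, G 5, D 3, C 3, H 8, E 1, A 3

With divisor 12195: modified quotas B 3.779, G 5.315, D 2.803, C 2.764, H 7.705, E 0.982, A 2.965.
Geometric-mean thresholds: B √(3·4)=3.464, G √(5·6)=5.477, D √(2·3)=2.449, C √(2·3)=2.449, H √(7·8)=7.483, E (min 1), A √(2·3)=2.449.
Each quota rounded against its threshold gives B 4, G 5, D 3, C 3, H 8, E 1, A 3 (total 27).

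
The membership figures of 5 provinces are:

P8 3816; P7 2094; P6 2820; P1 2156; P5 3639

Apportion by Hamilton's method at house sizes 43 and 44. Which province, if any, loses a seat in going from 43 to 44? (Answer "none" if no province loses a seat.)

At 43 seats: P8 11, P7 6, P6 8, P1 7, P5 11.
At 44 seats: P8 12, P7 6, P6 9, P1 6, P5 11.
P1 drops from 7 to 6.

P1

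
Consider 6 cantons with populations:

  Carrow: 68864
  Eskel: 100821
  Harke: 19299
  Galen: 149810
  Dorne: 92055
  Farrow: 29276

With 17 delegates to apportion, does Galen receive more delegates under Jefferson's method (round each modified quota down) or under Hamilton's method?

Jefferson: Carrow 2, Eskel 4, Harke 0, Galen 6, Dorne 4, Farrow 1.
Hamilton: Carrow 3, Eskel 4, Harke 1, Galen 5, Dorne 3, Farrow 1.
Galen gets 6 under Jefferson and 5 under Hamilton.

Jefferson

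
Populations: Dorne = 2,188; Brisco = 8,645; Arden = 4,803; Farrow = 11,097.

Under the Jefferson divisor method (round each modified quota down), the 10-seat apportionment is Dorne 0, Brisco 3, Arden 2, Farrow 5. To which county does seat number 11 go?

Dorne

Priority for the next seat is population ÷ (current seats + 1).
Priorities: Dorne 2188.000, Brisco 2161.250, Arden 1601.000, Farrow 1849.500.
Highest priority: Dorne.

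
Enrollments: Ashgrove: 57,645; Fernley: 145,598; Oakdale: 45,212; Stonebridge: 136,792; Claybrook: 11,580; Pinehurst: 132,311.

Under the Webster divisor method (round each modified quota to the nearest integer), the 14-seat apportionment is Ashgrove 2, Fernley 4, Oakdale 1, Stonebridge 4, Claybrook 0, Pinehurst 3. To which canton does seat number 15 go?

Pinehurst

Priority for the next seat is population ÷ (current seats + 0.5).
Priorities: Ashgrove 23058.000, Fernley 32355.111, Oakdale 30141.333, Stonebridge 30398.222, Claybrook 23160.000, Pinehurst 37803.143.
Highest priority: Pinehurst.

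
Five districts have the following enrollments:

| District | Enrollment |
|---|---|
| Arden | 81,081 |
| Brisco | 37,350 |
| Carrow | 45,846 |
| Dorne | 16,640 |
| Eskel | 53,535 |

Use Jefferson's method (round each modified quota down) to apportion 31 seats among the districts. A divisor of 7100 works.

With modified divisor 7100: modified quotas Arden 11.420, Brisco 5.261, Carrow 6.457, Dorne 2.344, Eskel 7.540.
Rounding down: Arden 11, Brisco 5, Carrow 6, Dorne 2, Eskel 7 (total 31).

Arden: 11, Brisco: 5, Carrow: 6, Dorne: 2, Eskel: 7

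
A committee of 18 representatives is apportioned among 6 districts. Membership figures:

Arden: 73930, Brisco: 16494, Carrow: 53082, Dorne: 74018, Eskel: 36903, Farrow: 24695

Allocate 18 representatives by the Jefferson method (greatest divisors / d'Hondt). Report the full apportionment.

Arden=5, Brisco=1, Carrow=4, Dorne=5, Eskel=2, Farrow=1

Standard divisor 279122/18 ≈ 15506.778; standard quotas: Arden 4.768, Brisco 1.064, Carrow 3.423, Dorne 4.773, Eskel 2.380, Farrow 1.593.
Rounding down gives 4, 1, 3, 4, 2, 1 = 15 seats, so the divisor must be adjusted.
With modified divisor 12800: modified quotas Arden 5.776, Brisco 1.289, Carrow 4.147, Dorne 5.783, Eskel 2.883, Farrow 1.929.
Rounding down: Arden 5, Brisco 1, Carrow 4, Dorne 5, Eskel 2, Farrow 1 (total 18).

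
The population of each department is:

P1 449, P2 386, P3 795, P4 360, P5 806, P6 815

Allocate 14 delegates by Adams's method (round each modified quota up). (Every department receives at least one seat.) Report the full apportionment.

Standard divisor 3611/14 ≈ 257.929; standard quotas: P1 1.741, P2 1.497, P3 3.082, P4 1.396, P5 3.125, P6 3.160.
Rounding up gives 2, 2, 4, 2, 4, 4 = 18 seats, so the divisor must be adjusted.
With modified divisor 370: modified quotas P1 1.214, P2 1.043, P3 2.149, P4 0.973, P5 2.178, P6 2.203.
Rounding up: P1 2, P2 2, P3 3, P4 1, P5 3, P6 3 (total 14).

P1 2; P2 2; P3 3; P4 1; P5 3; P6 3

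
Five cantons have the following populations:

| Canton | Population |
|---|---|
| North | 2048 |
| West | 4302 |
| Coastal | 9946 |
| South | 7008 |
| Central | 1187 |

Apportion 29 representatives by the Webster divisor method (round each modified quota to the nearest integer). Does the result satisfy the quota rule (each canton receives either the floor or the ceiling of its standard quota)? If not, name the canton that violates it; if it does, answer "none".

Standard quotas: North 2.425, West 5.094, Coastal 11.777, South 8.298, Central 1.406.
Webster allocation: North 2, West 5, Coastal 12, South 9, Central 1.
Every allocation lies between the lower and upper quota.

none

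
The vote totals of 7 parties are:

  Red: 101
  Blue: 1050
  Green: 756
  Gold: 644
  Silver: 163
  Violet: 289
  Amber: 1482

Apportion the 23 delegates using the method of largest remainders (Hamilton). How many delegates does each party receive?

Total 4485; standard divisor 4485/23 = 195.
Standard quotas: Red 0.518, Blue 5.385, Green 3.877, Gold 3.303, Silver 0.836, Violet 1.482, Amber 7.600.
Lower quotas: Red 0, Blue 5, Green 3, Gold 3, Silver 0, Violet 1, Amber 7 (sum 19, leaving 4 seats).
Remainders in descending order: Green 0.877, Silver 0.836, Amber 0.600, Red 0.518, Violet 0.482, Blue 0.385, Gold 0.303.
The surplus seats go to Green, Silver, Amber, Red.

Red: 1, Blue: 5, Green: 4, Gold: 3, Silver: 1, Violet: 1, Amber: 8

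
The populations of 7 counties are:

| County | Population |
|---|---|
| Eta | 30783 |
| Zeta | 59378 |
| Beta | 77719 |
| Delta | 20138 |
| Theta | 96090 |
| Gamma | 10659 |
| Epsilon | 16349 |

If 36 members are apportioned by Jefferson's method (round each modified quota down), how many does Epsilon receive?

2

Standard divisor 311116/36 ≈ 8642.111; standard quotas: Eta 3.562, Zeta 6.871, Beta 8.993, Delta 2.330, Theta 11.119, Gamma 1.233, Epsilon 1.892.
Rounding down gives 3, 6, 8, 2, 11, 1, 1 = 32 seats, so the divisor must be adjusted.
With modified divisor 7900: modified quotas Eta 3.897, Zeta 7.516, Beta 9.838, Delta 2.549, Theta 12.163, Gamma 1.349, Epsilon 2.069.
Rounding down: Eta 3, Zeta 7, Beta 9, Delta 2, Theta 12, Gamma 1, Epsilon 2 (total 36).
Epsilon receives 2.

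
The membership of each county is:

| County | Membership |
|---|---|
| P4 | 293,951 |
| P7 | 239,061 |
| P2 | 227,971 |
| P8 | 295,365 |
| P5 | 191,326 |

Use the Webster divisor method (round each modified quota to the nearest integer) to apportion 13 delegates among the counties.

Standard divisor 1247674/13 ≈ 95974.923; standard quotas: P4 3.063, P7 2.491, P2 2.375, P8 3.078, P5 1.993.
Rounding to the nearest integer gives 3, 2, 2, 3, 2 = 12 seats, so the divisor must be adjusted.
With modified divisor 93400: modified quotas P4 3.147, P7 2.560, P2 2.441, P8 3.162, P5 2.048.
Rounding to the nearest integer: P4 3, P7 3, P2 2, P8 3, P5 2 (total 13).

P4 3, P7 3, P2 2, P8 3, P5 2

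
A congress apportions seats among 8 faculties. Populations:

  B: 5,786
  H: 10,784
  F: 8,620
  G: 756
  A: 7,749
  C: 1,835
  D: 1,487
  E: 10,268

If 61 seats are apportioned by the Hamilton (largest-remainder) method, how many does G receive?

Total 47285; standard divisor 47285/61 ≈ 775.164.
Standard quotas: B 7.4642, H 13.9119, F 11.1202, G 0.9753, A 9.9966, C 2.3672, D 1.9183, E 13.2462.
Lower quotas: B 7, H 13, F 11, G 0, A 9, C 2, D 1, E 13 (sum 56, leaving 5 seats).
Remainders in descending order: A 0.9966, G 0.9753, D 0.9183, H 0.9119, B 0.4642, C 0.3672, E 0.2462, F 0.1202.
The surplus seats go to A, G, D, H, B.
G receives 1.

1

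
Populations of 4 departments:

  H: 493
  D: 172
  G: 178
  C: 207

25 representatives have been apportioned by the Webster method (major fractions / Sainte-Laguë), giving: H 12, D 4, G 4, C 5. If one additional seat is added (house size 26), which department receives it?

Priority for the next seat is population ÷ (current seats + 0.5).
Priorities: H 39.440, D 38.222, G 39.556, C 37.636.
Highest priority: G.

G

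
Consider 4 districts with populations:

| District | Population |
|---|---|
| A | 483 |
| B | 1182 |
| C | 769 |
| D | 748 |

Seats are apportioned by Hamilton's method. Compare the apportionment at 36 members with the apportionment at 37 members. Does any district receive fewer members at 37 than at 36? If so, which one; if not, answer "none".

At 36 seats: A 6, B 13, C 9, D 8.
At 37 seats: A 5, B 14, C 9, D 9.
A drops from 6 to 5.

A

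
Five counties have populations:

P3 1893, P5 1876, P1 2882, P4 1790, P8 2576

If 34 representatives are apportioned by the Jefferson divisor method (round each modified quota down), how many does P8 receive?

Standard divisor 11017/34 ≈ 324.029; standard quotas: P3 5.842, P5 5.790, P1 8.894, P4 5.524, P8 7.950.
Rounding down gives 5, 5, 8, 5, 7 = 30 seats, so the divisor must be adjusted.
With modified divisor 300: modified quotas P3 6.310, P5 6.253, P1 9.607, P4 5.967, P8 8.587.
Rounding down: P3 6, P5 6, P1 9, P4 5, P8 8 (total 34).
P8 receives 8.

8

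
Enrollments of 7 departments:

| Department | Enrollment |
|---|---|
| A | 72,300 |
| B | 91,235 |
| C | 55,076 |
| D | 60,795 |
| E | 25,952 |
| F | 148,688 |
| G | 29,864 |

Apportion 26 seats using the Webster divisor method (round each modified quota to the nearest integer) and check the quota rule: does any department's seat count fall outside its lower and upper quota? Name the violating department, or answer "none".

Standard quotas: A 3.885, B 4.902, C 2.959, D 3.266, E 1.394, F 7.989, G 1.605.
Webster allocation: A 4, B 5, C 3, D 3, E 1, F 8, G 2.
Every allocation lies between the lower and upper quota.

none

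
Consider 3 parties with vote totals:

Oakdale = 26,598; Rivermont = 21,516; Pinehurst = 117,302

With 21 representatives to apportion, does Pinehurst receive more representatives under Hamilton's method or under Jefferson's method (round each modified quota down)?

Hamilton: Oakdale 3, Rivermont 3, Pinehurst 15.
Jefferson: Oakdale 3, Rivermont 2, Pinehurst 16.
Pinehurst gets 15 under Hamilton and 16 under Jefferson.

Jefferson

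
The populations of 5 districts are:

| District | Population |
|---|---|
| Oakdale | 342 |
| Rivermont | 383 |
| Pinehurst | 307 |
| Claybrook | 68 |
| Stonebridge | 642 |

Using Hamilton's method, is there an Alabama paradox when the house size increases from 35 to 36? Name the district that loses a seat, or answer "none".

none

At 35 seats: Oakdale 7, Rivermont 8, Pinehurst 6, Claybrook 1, Stonebridge 13.
At 36 seats: Oakdale 7, Rivermont 8, Pinehurst 6, Claybrook 2, Stonebridge 13.
No district's allocation decreased.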